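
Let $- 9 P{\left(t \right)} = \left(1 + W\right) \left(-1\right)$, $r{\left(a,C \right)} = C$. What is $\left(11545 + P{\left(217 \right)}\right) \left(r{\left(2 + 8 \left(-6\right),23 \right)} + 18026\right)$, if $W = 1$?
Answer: $\frac{1875417443}{9} \approx 2.0838 \cdot 10^{8}$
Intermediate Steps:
$P{\left(t \right)} = \frac{2}{9}$ ($P{\left(t \right)} = - \frac{\left(1 + 1\right) \left(-1\right)}{9} = - \frac{2 \left(-1\right)}{9} = \left(- \frac{1}{9}\right) \left(-2\right) = \frac{2}{9}$)
$\left(11545 + P{\left(217 \right)}\right) \left(r{\left(2 + 8 \left(-6\right),23 \right)} + 18026\right) = \left(11545 + \frac{2}{9}\right) \left(23 + 18026\right) = \frac{103907}{9} \cdot 18049 = \frac{1875417443}{9}$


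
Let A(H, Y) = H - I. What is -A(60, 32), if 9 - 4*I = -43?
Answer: -47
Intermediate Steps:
I = 13 (I = 9/4 - 1/4*(-43) = 9/4 + 43/4 = 13)
A(H, Y) = -13 + H (A(H, Y) = H - 1*13 = H - 13 = -13 + H)
-A(60, 32) = -(-13 + 60) = -1*47 = -47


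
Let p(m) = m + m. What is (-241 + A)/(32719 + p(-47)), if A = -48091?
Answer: -48332/32625 ≈ -1.4814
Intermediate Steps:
p(m) = 2*m
(-241 + A)/(32719 + p(-47)) = (-241 - 48091)/(32719 + 2*(-47)) = -48332/(32719 - 94) = -48332/32625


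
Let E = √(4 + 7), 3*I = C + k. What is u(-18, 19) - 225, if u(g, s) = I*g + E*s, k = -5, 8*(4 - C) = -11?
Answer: -909/4 + 19*√11 ≈ -164.23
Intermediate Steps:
C = 43/8 (C = 4 - ⅛*(-11) = 4 + 11/8 = 43/8 ≈ 5.3750)
I = ⅛ (I = (43/8 - 5)/3 = (⅓)*(3/8) = ⅛ ≈ 0.12500)
E = √11 ≈ 3.3166
u(g, s) = g/8 + s*√11 (u(g, s) = g/8 + √11*s = g/8 + s*√11)
u(-18, 19) - 225 = ((⅛)*(-18) + 19*√11) - 225 = (-9/4 + 19*√11) - 225 = -909/4 + 19*√11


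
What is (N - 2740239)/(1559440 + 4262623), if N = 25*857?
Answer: -2718814/5822063 ≈ -0.46698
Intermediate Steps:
N = 21425
(N - 2740239)/(1559440 + 4262623) = (21425 - 2740239)/(1559440 + 4262623) = -2718814/5822063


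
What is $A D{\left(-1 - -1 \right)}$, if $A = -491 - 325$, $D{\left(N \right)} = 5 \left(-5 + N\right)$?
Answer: $20400$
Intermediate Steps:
$D{\left(N \right)} = -25 + 5 N$
$A = -816$
$A D{\left(-1 - -1 \right)} = - 816 \left(-25 + 5 \left(-1 - -1\right)\right) = - 816 \left(-25 + 5 \left(-1 + 1\right)\right) = - 816 \left(-25 + 5 \cdot 0\right) = - 816 \left(-25 + 0\right) = \left(-816\right) \left(-25\right) = 20400$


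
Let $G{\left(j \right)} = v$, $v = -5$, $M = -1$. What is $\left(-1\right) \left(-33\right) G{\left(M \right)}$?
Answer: $-165$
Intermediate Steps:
$G{\left(j \right)} = -5$
$\left(-1\right) \left(-33\right) G{\left(M \right)} = \left(-1\right) \left(-33\right) \left(-5\right) = 33 \left(-5\right) = -165$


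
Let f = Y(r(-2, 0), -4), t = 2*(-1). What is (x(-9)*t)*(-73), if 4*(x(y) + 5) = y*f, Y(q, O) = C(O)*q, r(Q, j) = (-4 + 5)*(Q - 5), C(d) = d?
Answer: -9928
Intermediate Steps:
t = -2
r(Q, j) = -5 + Q (r(Q, j) = 1*(-5 + Q) = -5 + Q)
Y(q, O) = O*q
f = 28 (f = -4*(-5 - 2) = -4*(-7) = 28)
x(y) = -5 + 7*y (x(y) = -5 + (y*28)/4 = -5 + (28*y)/4 = -5 + 7*y)
(x(-9)*t)*(-73) = ((-5 + 7*(-9))*(-2))*(-73) = ((-5 - 63)*(-2))*(-73) = -68*(-2)*(-73) = 136*(-73) = -9928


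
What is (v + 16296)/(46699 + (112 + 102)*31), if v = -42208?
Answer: -25912/53333 ≈ -0.48585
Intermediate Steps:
(v + 16296)/(46699 + (112 + 102)*31) = (-42208 + 16296)/(46699 + (112 + 102)*31) = -25912/(46699 + 214*31) = -25912/(46699 + 6634) = -25912/53333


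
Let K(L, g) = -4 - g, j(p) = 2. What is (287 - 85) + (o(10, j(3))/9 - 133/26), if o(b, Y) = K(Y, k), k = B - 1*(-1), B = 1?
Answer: 15305/78 ≈ 196.22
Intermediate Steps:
k = 2 (k = 1 - 1*(-1) = 1 + 1 = 2)
o(b, Y) = -6 (o(b, Y) = -4 - 1*2 = -4 - 2 = -6)
(287 - 85) + (o(10, j(3))/9 - 133/26) = (287 - 85) + (-6/9 - 133/26) = 202 + (-6*⅑ - 133*1/26) = 202 + (-⅔ - 133/26) = 202 - 451/78 = 15305/78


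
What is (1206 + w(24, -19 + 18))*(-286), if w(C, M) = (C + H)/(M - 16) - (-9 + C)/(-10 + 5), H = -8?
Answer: -5873582/17 ≈ -3.4551e+5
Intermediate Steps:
w(C, M) = -9/5 + C/5 + (-8 + C)/(-16 + M) (w(C, M) = (C - 8)/(M - 16) - (-9 + C)/(-10 + 5) = (-8 + C)/(-16 + M) - (-9 + C)/(-5) = (-8 + C)/(-16 + M) - (-9 + C)*(-1)/5 = (-8 + C)/(-16 + M) - (9/5 - C/5) = (-8 + C)/(-16 + M) + (-9/5 + C/5) = -9/5 + C/5 + (-8 + C)/(-16 + M))
(1206 + w(24, -19 + 18))*(-286) = (1206 + (104 - 11*24 - 9*(-19 + 18) + 24*(-19 + 18))/(5*(-16 + (-19 + 18))))*(-286) = (1206 + (104 - 264 - 9*(-1) + 24*(-1))/(5*(-16 - 1)))*(-286) = (1206 + (⅕)*(104 - 264 + 9 - 24)/(-17))*(-286) = (1206 + (⅕)*(-1/17)*(-175))*(-286) = (1206 + 35/17)*(-286) = (20537/17)*(-286) = -5873582/17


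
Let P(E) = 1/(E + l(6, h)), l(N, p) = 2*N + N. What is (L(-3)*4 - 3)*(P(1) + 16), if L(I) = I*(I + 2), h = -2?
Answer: 2745/19 ≈ 144.47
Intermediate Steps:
l(N, p) = 3*N
L(I) = I*(2 + I)
P(E) = 1/(18 + E) (P(E) = 1/(E + 3*6) = 1/(E + 18) = 1/(18 + E))
(L(-3)*4 - 3)*(P(1) + 16) = (-3*(2 - 3)*4 - 3)*(1/(18 + 1) + 16) = (-3*(-1)*4 - 3)*(1/19 + 16) = (3*4 - 3)*(1/19 + 16) = (12 - 3)*(305/19) = 9*(305/19) = 2745/19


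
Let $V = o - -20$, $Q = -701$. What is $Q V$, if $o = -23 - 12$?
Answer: $10515$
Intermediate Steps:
$o = -35$ ($o = -23 - 12 = -35$)
$V = -15$ ($V = -35 - -20 = -35 + 20 = -15$)
$Q V = \left(-701\right) \left(-15\right) = 10515$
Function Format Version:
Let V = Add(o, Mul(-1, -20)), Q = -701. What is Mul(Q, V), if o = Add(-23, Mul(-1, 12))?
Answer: 10515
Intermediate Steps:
o = -35 (o = Add(-23, -12) = -35)
V = -15 (V = Add(-35, Mul(-1, -20)) = Add(-35, 20) = -15)
Mul(Q, V) = Mul(-701, -15) = 10515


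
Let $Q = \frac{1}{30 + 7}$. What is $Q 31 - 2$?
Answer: $- \frac{43}{37} \approx -1.1622$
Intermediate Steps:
$Q = \frac{1}{37} \approx 0.027027$
$Q 31 - 2 = \frac{1}{37} \cdot 31 - 2 = \frac{31}{37} - 2 = - \frac{43}{37}$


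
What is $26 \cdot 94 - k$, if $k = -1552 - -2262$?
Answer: $1734$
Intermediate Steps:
$k = 710$ ($k = -1552 + 2262 = 710$)
$26 \cdot 94 - k = 26 \cdot 94 - 710 = 2444 - 710 = 1734$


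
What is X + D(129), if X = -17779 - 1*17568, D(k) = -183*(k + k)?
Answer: -82561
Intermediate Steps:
D(k) = -366*k
X = -35347 (X = -17779 - 17568 = -35347)
X + D(129) = -35347 - 366*129 = -35347 - 47214 = -82561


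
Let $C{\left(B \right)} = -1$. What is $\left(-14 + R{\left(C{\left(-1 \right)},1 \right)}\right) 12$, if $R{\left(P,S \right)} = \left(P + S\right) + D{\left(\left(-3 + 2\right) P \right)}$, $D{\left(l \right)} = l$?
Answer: $-156$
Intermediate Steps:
$R{\left(P,S \right)} = S$ ($R{\left(P,S \right)} = \left(P + S\right) + \left(-3 + 2\right) P = \left(P + S\right) - P = S$)
$\left(-14 + R{\left(C{\left(-1 \right)},1 \right)}\right) 12 = \left(-14 + 1\right) 12 = \left(-13\right) 12 = -156$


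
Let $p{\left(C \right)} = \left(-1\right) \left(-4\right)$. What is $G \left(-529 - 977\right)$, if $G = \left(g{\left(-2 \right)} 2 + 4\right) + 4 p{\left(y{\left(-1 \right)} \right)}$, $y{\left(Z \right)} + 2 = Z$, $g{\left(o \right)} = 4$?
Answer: $-42168$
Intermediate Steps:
$y{\left(Z \right)} = -2 + Z$
$p{\left(C \right)} = 4$
$G = 28$ ($G = \left(4 \cdot 2 + 4\right) + 4 \cdot 4 = \left(8 + 4\right) + 16 = 12 + 16 = 28$)
$G \left(-529 - 977\right) = 28 \left(-529 - 977\right) = 28 \left(-1506\right) = -42168$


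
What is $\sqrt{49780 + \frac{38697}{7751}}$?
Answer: $\frac{7 \sqrt{61040465923}}{7751} \approx 223.13$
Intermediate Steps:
$\sqrt{49780 + \frac{38697}{7751}} = \sqrt{\frac{385883477}{7751}} = \frac{7 \sqrt{61040465923}}{7751}$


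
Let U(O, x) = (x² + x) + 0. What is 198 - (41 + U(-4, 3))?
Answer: 145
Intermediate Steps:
U(O, x) = x + x² (U(O, x) = (x + x²) + 0 = x + x²)
198 - (41 + U(-4, 3)) = 198 - (41 + 3*(1 + 3)) = 198 - (41 + 3*4) = 198 - (41 + 12) = 198 - 1*53 = 198 - 53 = 145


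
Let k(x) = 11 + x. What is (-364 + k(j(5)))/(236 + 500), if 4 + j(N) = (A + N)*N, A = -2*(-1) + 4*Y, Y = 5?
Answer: -111/368 ≈ -0.30163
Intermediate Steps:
A = 22 (A = -2*(-1) + 4*5 = 2 + 20 = 22)
j(N) = -4 + N*(22 + N) (j(N) = -4 + (22 + N)*N = -4 + N*(22 + N))
(-364 + k(j(5)))/(236 + 500) = (-364 + (11 + (-4 + 5² + 22*5)))/(236 + 500) = (-364 + (11 + (-4 + 25 + 110)))/736 = (-364 + (11 + 131))*(1/736) = (-364 + 142)*(1/736) = -222*1/736 = -111/368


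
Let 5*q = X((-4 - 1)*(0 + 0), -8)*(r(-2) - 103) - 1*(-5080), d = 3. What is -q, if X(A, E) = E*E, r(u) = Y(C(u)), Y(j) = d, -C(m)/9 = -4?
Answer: 264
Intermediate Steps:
C(m) = 36 (C(m) = -9*(-4) = 36)
Y(j) = 3
r(u) = 3
X(A, E) = E**2
q = -264 (q = ((-8)**2*(3 - 103) - 1*(-5080))/5 = (64*(-100) + 5080)/5 = (-6400 + 5080)/5 = (1/5)*(-1320) = -264)
-q = -1*(-264) = 264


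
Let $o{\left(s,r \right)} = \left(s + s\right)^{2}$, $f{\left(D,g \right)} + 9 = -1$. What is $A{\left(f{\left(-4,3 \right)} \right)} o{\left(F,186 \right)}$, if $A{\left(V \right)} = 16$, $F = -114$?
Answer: $831744$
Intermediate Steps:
$f{\left(D,g \right)} = -10$ ($f{\left(D,g \right)} = -9 - 1 = -10$)
$o{\left(s,r \right)} = 4 s^{2}$ ($o{\left(s,r \right)} = \left(2 s\right)^{2} = 4 s^{2}$)
$A{\left(f{\left(-4,3 \right)} \right)} o{\left(F,186 \right)} = 16 \cdot 4 \left(-114\right)^{2} = 16 \cdot 4 \cdot 12996 = 16 \cdot 51984 = 831744$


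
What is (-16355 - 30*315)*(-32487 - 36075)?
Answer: 1769242410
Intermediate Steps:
(-16355 - 30*315)*(-32487 - 36075) = (-16355 - 9450)*(-68562) = -25805*(-68562) = 1769242410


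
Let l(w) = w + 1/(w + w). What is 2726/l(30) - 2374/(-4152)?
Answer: 341688347/3738876 ≈ 91.388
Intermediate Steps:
l(w) = w + 1/(2*w)
2726/l(30) - 2374/(-4152) = 2726/(30 + (1/2)/30) - 2374/(-4152) = 2726/(30 + (1/2)*(1/30)) - 2374*(-1/4152) = 2726/(30 + 1/60) + 1187/2076 = 2726/(1801/60) + 1187/2076 = 2726*(60/1801) + 1187/2076 = 163560/1801 + 1187/2076 = 341688347/3738876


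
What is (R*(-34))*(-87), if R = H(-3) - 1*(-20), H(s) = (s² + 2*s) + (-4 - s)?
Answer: 65076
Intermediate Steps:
H(s) = -4 + s + s²
R = 22 (R = (-4 - 3 + (-3)²) - 1*(-20) = (-4 - 3 + 9) + 20 = 2 + 20 = 22)
(R*(-34))*(-87) = (22*(-34))*(-87) = -748*(-87) = 65076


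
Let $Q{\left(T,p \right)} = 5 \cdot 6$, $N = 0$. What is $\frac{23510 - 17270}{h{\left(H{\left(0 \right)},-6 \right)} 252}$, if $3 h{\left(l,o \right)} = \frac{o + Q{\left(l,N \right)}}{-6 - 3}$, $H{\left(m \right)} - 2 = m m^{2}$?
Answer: $- \frac{195}{7} \approx -27.857$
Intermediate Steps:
$Q{\left(T,p \right)} = 30$
$H{\left(m \right)} = 2 + m^{3}$ ($H{\left(m \right)} = 2 + m m^{2} = 2 + m^{3}$)
$h{\left(l,o \right)} = - \frac{10}{9} - \frac{o}{27}$ ($h{\left(l,o \right)} = \frac{\left(o + 30\right) \frac{1}{-6 - 3}}{3} = \frac{\left(30 + o\right) \frac{1}{-9}}{3} = \frac{\left(30 + o\right) \left(- \frac{1}{9}\right)}{3} = \frac{- \frac{10}{3} - \frac{o}{9}}{3} = - \frac{10}{9} - \frac{o}{27}$)
$\frac{23510 - 17270}{h{\left(H{\left(0 \right)},-6 \right)} 252} = \frac{23510 - 17270}{\left(- \frac{10}{9} - - \frac{2}{9}\right) 252} = \frac{23510 - 17270}{\left(- \frac{10}{9} + \frac{2}{9}\right) 252} = \frac{6240}{\left(- \frac{8}{9}\right) 252} = \frac{6240}{-224} = 6240 \left(- \frac{1}{224}\right) = - \frac{195}{7}$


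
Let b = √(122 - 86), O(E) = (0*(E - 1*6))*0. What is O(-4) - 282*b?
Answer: -1692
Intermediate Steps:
O(E) = 0 (O(E) = (0*(E - 6))*0 = (0*(-6 + E))*0 = 0*0 = 0)
b = 6 (b = √36 = 6)
O(-4) - 282*b = 0 - 282*6 = 0 - 1692 = -1692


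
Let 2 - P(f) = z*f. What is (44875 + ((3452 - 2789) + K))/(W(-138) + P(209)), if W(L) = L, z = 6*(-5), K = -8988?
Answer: 18275/3067 ≈ 5.9586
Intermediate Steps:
z = -30
P(f) = 2 + 30*f (P(f) = 2 - (-30)*f = 2 + 30*f)
(44875 + ((3452 - 2789) + K))/(W(-138) + P(209)) = (44875 + ((3452 - 2789) - 8988))/(-138 + (2 + 30*209)) = (44875 + (663 - 8988))/(-138 + (2 + 6270)) = (44875 - 8325)/(-138 + 6272) = 36550/6134 = 36550*(1/6134) = 18275/3067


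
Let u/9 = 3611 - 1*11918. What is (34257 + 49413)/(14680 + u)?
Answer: -83670/60083 ≈ -1.3926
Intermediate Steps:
u = -74763 (u = 9*(3611 - 1*11918) = 9*(3611 - 11918) = 9*(-8307) = -74763)
(34257 + 49413)/(14680 + u) = (34257 + 49413)/(14680 - 74763) = 83670/(-60083) = 83670*(-1/60083) = -83670/60083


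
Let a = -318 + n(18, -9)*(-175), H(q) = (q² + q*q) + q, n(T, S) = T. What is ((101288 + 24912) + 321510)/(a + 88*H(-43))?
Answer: 223855/159086 ≈ 1.4071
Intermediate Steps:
H(q) = q + 2*q² (H(q) = (q² + q²) + q = 2*q² + q = q + 2*q²)
a = -3468 (a = -318 + 18*(-175) = -318 - 3150 = -3468)
((101288 + 24912) + 321510)/(a + 88*H(-43)) = ((101288 + 24912) + 321510)/(-3468 + 88*(-43*(1 + 2*(-43)))) = (126200 + 321510)/(-3468 + 88*(-43*(1 - 86))) = 447710/(-3468 + 88*(-43*(-85))) = 447710/(-3468 + 88*3655) = 447710/(-3468 + 321640) = 447710/318172 = 447710*(1/318172) = 223855/159086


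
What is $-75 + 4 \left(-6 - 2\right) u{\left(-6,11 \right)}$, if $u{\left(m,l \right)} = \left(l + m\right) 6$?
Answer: $-1035$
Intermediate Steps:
$u{\left(m,l \right)} = 6 l + 6 m$
$-75 + 4 \left(-6 - 2\right) u{\left(-6,11 \right)} = -75 + 4 \left(-6 - 2\right) \left(6 \cdot 11 + 6 \left(-6\right)\right) = -75 + 4 \left(-8\right) \left(66 - 36\right) = -75 - 960 = -1035$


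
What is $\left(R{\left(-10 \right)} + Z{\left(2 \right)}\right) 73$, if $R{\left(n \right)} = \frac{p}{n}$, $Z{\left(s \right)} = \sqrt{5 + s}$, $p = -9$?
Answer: $\frac{657}{10} + 73 \sqrt{7} \approx 258.84$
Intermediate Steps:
$R{\left(n \right)} = - \frac{9}{n}$
$\left(R{\left(-10 \right)} + Z{\left(2 \right)}\right) 73 = \left(- \frac{9}{-10} + \sqrt{5 + 2}\right) 73 = \left(\left(-9\right) \left(- \frac{1}{10}\right) + \sqrt{7}\right) 73 = \left(\frac{9}{10} + \sqrt{7}\right) 73 = \frac{657}{10} + 73 \sqrt{7}$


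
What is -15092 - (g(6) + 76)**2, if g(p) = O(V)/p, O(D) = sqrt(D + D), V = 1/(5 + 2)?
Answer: -2629369/126 - 76*sqrt(14)/21 ≈ -20882.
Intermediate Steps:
V = 1/7 ≈ 0.14286
O(D) = sqrt(2)*sqrt(D) (O(D) = sqrt(2*D) = sqrt(2)*sqrt(D))
g(p) = sqrt(14)/(7*p) (g(p) = (sqrt(2)*sqrt(1/7))/p = (sqrt(2)*(sqrt(7)/7))/p = (sqrt(14)/7)/p = sqrt(14)/(7*p))
-15092 - (g(6) + 76)**2 = -15092 - ((1/7)*sqrt(14)/6 + 76)**2 = -15092 - ((1/7)*sqrt(14)*(1/6) + 76)**2 = -15092 - (sqrt(14)/42 + 76)**2 = -15092 - (76 + sqrt(14)/42)**2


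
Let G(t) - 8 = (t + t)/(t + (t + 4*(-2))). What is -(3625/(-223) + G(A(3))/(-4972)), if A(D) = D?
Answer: 18024615/1108756 ≈ 16.257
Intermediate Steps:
G(t) = 8 + 2*t/(-8 + 2*t) (G(t) = 8 + (t + t)/(t + (t + 4*(-2))) = 8 + (2*t)/(t + (t - 8)) = 8 + (2*t)/(t + (-8 + t)) = 8 + (2*t)/(-8 + 2*t) = 8 + 2*t/(-8 + 2*t))
-(3625/(-223) + G(A(3))/(-4972)) = -(3625/(-223) + ((-32 + 9*3)/(-4 + 3))/(-4972)) = -(3625*(-1/223) + ((-32 + 27)/(-1))*(-1/4972)) = -(-3625/223 - 1*(-5)*(-1/4972)) = -(-3625/223 + 5*(-1/4972)) = -(-3625/223 - 5/4972) = -1*(-18024615/1108756) = 18024615/1108756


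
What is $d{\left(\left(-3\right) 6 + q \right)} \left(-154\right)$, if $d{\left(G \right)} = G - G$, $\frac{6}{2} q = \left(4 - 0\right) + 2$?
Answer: $0$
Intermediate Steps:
$q = 2$ ($q = \frac{\left(4 - 0\right) + 2}{3} = \frac{\left(4 + 0\right) + 2}{3} = \frac{4 + 2}{3} = \frac{1}{3} \cdot 6 = 2$)
$d{\left(G \right)} = 0$
$d{\left(\left(-3\right) 6 + q \right)} \left(-154\right) = 0 \left(-154\right) = 0$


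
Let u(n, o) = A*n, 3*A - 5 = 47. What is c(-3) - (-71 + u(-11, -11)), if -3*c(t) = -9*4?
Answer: 821/3 ≈ 273.67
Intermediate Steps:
A = 52/3 (A = 5/3 + (⅓)*47 = 5/3 + 47/3 = 52/3 ≈ 17.333)
c(t) = 12 (c(t) = -(-3)*4 = -⅓*(-36) = 12)
u(n, o) = 52*n/3
c(-3) - (-71 + u(-11, -11)) = 12 - (-71 + (52/3)*(-11)) = 12 - (-71 - 572/3) = 12 - 1*(-785/3) = 12 + 785/3 = 821/3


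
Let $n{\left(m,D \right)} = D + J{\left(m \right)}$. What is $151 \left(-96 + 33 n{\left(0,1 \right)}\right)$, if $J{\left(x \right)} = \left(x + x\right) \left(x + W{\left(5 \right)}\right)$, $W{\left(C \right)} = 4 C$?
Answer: $-9513$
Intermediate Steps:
$J{\left(x \right)} = 2 x \left(20 + x\right)$ ($J{\left(x \right)} = \left(x + x\right) \left(x + 4 \cdot 5\right) = 2 x \left(x + 20\right) = 2 x \left(20 + x\right)$)
$n{\left(m,D \right)} = D + 2 m \left(20 + m\right)$
$151 \left(-96 + 33 n{\left(0,1 \right)}\right) = 151 \left(-96 + 33 \left(1 + 2 \cdot 0 \left(20 + 0\right)\right)\right) = 151 \left(-96 + 33 \left(1 + 2 \cdot 0 \cdot 20\right)\right) = 151 \left(-96 + 33 \left(1 + 0\right)\right) = 151 \left(-96 + 33 \cdot 1\right) = 151 \left(-96 + 33\right) = 151 \left(-63\right) = -9513$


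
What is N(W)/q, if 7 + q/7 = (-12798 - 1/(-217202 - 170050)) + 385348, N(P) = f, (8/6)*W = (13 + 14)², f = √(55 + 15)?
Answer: 387252*√70/1009876152859 ≈ 3.2083e-6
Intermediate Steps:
f = √70 ≈ 8.3666
W = 2187/4 (W = 3*(13 + 14)²/4 = (¾)*27² = (¾)*729 = 2187/4 ≈ 546.75)
N(P) = √70
q = 1009876152859/387252 (q = -49 + 7*((-12798 - 1/(-217202 - 170050)) + 385348) = -49 + 7*((-12798 - 1/(-387252)) + 385348) = -49 + 7*((-12798 - 1*(-1/387252)) + 385348) = -49 + 7*((-12798 + 1/387252) + 385348) = -49 + 7*(-4956051095/387252 + 385348) = -49 + 7*(144270732601/387252) = -49 + 1009895128207/387252 = 1009876152859/387252 ≈ 2.6078e+6)
N(W)/q = √70/(1009876152859/387252) = √70*(387252/1009876152859) = 387252*√70/1009876152859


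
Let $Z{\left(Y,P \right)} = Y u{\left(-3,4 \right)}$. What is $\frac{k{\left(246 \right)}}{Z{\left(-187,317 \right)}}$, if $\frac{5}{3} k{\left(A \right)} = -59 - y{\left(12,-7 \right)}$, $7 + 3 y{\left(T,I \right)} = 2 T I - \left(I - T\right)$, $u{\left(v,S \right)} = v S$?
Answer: $- \frac{7}{3740} \approx -0.0018717$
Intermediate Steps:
$u{\left(v,S \right)} = S v$
$y{\left(T,I \right)} = - \frac{7}{3} - \frac{I}{3} + \frac{T}{3} + \frac{2 I T}{3}$ ($y{\left(T,I \right)} = - \frac{7}{3} + \frac{2 T I - \left(I - T\right)}{3} = - \frac{7}{3} + \frac{2 I T - \left(I - T\right)}{3} = - \frac{7}{3} + \frac{T - I + 2 I T}{3} = - \frac{7}{3} + \left(- \frac{I}{3} + \frac{T}{3} + \frac{2 I T}{3}\right) = - \frac{7}{3} - \frac{I}{3} + \frac{T}{3} + \frac{2 I T}{3}$)
$Z{\left(Y,P \right)} = - 12 Y$ ($Z{\left(Y,P \right)} = Y 4 \left(-3\right) = Y \left(-12\right) = - 12 Y$)
$k{\left(A \right)} = - \frac{21}{5}$ ($k{\left(A \right)} = \frac{3 \left(-59 - \left(- \frac{7}{3} - - \frac{7}{3} + \frac{1}{3} \cdot 12 + \frac{2}{3} \left(-7\right) 12\right)\right)}{5} = \frac{3 \left(-59 - \left(- \frac{7}{3} + \frac{7}{3} + 4 - 56\right)\right)}{5} = \frac{3 \left(-59 - -52\right)}{5} = \frac{3 \left(-59 + 52\right)}{5} = \frac{3}{5} \left(-7\right) = - \frac{21}{5}$)
$\frac{k{\left(246 \right)}}{Z{\left(-187,317 \right)}} = - \frac{21}{5 \left(\left(-12\right) \left(-187\right)\right)} = - \frac{21}{5 \cdot 2244} = \left(- \frac{21}{5}\right) \frac{1}{2244} = - \frac{7}{3740}$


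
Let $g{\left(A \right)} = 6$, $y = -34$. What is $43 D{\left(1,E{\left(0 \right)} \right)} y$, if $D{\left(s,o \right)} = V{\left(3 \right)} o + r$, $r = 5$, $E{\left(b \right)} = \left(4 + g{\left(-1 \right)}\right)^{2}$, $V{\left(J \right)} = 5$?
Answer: $-738310$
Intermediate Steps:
$E{\left(b \right)} = 100$ ($E{\left(b \right)} = \left(4 + 6\right)^{2} = 10^{2} = 100$)
$D{\left(s,o \right)} = 5 + 5 o$ ($D{\left(s,o \right)} = 5 o + 5 = 5 + 5 o$)
$43 D{\left(1,E{\left(0 \right)} \right)} y = 43 \left(5 + 5 \cdot 100\right) \left(-34\right) = 43 \left(5 + 500\right) \left(-34\right) = 43 \cdot 505 \left(-34\right) = 21715 \left(-34\right) = -738310$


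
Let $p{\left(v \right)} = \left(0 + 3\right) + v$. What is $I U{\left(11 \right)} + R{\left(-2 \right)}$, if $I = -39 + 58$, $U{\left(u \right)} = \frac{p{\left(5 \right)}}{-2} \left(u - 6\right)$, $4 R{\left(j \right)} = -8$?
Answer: $-382$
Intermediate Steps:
$p{\left(v \right)} = 3 + v$
$R{\left(j \right)} = -2$ ($R{\left(j \right)} = \frac{1}{4} \left(-8\right) = -2$)
$U{\left(u \right)} = 24 - 4 u$ ($U{\left(u \right)} = \frac{3 + 5}{-2} \left(u - 6\right) = 8 \left(- \frac{1}{2}\right) \left(-6 + u\right) = - 4 \left(-6 + u\right) = 24 - 4 u$)
$I = 19$
$I U{\left(11 \right)} + R{\left(-2 \right)} = 19 \left(24 - 44\right) - 2 = 19 \left(-20\right) - 2 = -380 - 2 = -382$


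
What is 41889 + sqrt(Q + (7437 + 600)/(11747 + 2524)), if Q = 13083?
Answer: 41889 + 3*sqrt(32896510230)/4757 ≈ 42003.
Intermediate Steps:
41889 + sqrt(Q + (7437 + 600)/(11747 + 2524)) = 41889 + sqrt(13083 + (7437 + 600)/(11747 + 2524)) = 41889 + sqrt(13083 + 8037/14271) = 41889 + sqrt(13083 + 8037*(1/14271)) = 41889 + sqrt(13083 + 2679/4757) = 41889 + sqrt(62238510/4757) = 41889 + 3*sqrt(32896510230)/4757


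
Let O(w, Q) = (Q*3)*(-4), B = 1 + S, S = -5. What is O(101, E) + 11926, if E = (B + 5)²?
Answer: 11914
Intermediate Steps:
B = -4 (B = 1 - 5 = -4)
E = 1 (E = (-4 + 5)² = 1² = 1)
O(w, Q) = -12*Q (O(w, Q) = (3*Q)*(-4) = -12*Q)
O(101, E) + 11926 = -12*1 + 11926 = -12 + 11926 = 11914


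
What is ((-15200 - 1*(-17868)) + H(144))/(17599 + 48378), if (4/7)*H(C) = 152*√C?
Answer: 5860/65977 ≈ 0.088819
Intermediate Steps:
H(C) = 266*√C (H(C) = 7*(152*√C)/4 = 266*√C)
((-15200 - 1*(-17868)) + H(144))/(17599 + 48378) = ((-15200 - 1*(-17868)) + 266*√144)/(17599 + 48378) = ((-15200 + 17868) + 266*12)/65977 = (2668 + 3192)*(1/65977) = 5860*(1/65977) = 5860/65977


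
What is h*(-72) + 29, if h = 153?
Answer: -10987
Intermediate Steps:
h*(-72) + 29 = 153*(-72) + 29 = -11016 + 29 = -10987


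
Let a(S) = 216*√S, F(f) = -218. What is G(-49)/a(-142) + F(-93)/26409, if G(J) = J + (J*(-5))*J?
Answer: -218/26409 + 2009*I*√142/5112 ≈ -0.0082548 + 4.6831*I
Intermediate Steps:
G(J) = J - 5*J² (G(J) = J + (-5*J)*J = J - 5*J²)
G(-49)/a(-142) + F(-93)/26409 = (-49*(1 - 5*(-49)))/((216*√(-142))) - 218/26409 = (-49*(1 + 245))/((216*(I*√142))) - 218*1/26409 = (-49*246)/((216*I*√142)) - 218/26409 = -(-2009)*I*√142/5112 - 218/26409 = 2009*I*√142/5112 - 218/26409 = -218/26409 + 2009*I*√142/5112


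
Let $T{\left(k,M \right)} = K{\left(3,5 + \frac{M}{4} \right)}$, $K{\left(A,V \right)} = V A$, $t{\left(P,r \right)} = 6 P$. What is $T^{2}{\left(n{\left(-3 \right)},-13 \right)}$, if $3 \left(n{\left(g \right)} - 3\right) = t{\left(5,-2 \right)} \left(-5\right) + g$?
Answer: $\frac{441}{16} \approx 27.563$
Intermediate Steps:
$n{\left(g \right)} = -47 + \frac{g}{3}$ ($n{\left(g \right)} = 3 + \frac{6 \cdot 5 \left(-5\right) + g}{3} = 3 + \frac{30 \left(-5\right) + g}{3} = 3 + \frac{-150 + g}{3} = 3 + \left(-50 + \frac{g}{3}\right) = -47 + \frac{g}{3}$)
$K{\left(A,V \right)} = A V$
$T{\left(k,M \right)} = 15 + \frac{3 M}{4}$ ($T{\left(k,M \right)} = 3 \left(5 + \frac{M}{4}\right) = 15 + \frac{3 M}{4}$)
$T^{2}{\left(n{\left(-3 \right)},-13 \right)} = \left(15 + \frac{3}{4} \left(-13\right)\right)^{2} = \left(15 - \frac{39}{4}\right)^{2} = \left(\frac{21}{4}\right)^{2} = \frac{441}{16}$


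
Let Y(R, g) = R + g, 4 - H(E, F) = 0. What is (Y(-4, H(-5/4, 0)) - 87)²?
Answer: 7569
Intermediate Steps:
H(E, F) = 4 (H(E, F) = 4 - 1*0 = 4 + 0 = 4)
(Y(-4, H(-5/4, 0)) - 87)² = ((-4 + 4) - 87)² = (0 - 87)² = (-87)² = 7569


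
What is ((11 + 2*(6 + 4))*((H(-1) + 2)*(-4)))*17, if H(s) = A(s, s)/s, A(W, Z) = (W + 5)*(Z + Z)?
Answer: -21080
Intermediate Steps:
A(W, Z) = 2*Z*(5 + W) (A(W, Z) = (5 + W)*(2*Z) = 2*Z*(5 + W))
H(s) = 10 + 2*s (H(s) = (2*s*(5 + s))/s = 10 + 2*s)
((11 + 2*(6 + 4))*((H(-1) + 2)*(-4)))*17 = ((11 + 2*(6 + 4))*(((10 + 2*(-1)) + 2)*(-4)))*17 = ((11 + 2*10)*(((10 - 2) + 2)*(-4)))*17 = ((11 + 20)*((8 + 2)*(-4)))*17 = (31*(10*(-4)))*17 = (31*(-40))*17 = -1240*17 = -21080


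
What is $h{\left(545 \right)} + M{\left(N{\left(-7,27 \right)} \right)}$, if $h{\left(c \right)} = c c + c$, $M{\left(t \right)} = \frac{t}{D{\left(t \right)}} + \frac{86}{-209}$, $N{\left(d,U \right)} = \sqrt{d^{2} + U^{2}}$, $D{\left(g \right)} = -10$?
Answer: $\frac{62192044}{209} - \frac{\sqrt{778}}{10} \approx 2.9757 \cdot 10^{5}$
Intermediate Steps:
$N{\left(d,U \right)} = \sqrt{U^{2} + d^{2}}$
$M{\left(t \right)} = - \frac{86}{209} - \frac{t}{10}$ ($M{\left(t \right)} = \frac{t}{-10} + \frac{86}{-209} = t \left(- \frac{1}{10}\right) + 86 \left(- \frac{1}{209}\right) = - \frac{t}{10} - \frac{86}{209} = - \frac{86}{209} - \frac{t}{10}$)
$h{\left(c \right)} = c + c^{2}$ ($h{\left(c \right)} = c^{2} + c = c + c^{2}$)
$h{\left(545 \right)} + M{\left(N{\left(-7,27 \right)} \right)} = 545 \left(1 + 545\right) - \left(\frac{86}{209} + \frac{\sqrt{27^{2} + \left(-7\right)^{2}}}{10}\right) = 545 \cdot 546 - \left(\frac{86}{209} + \frac{\sqrt{729 + 49}}{10}\right) = 297570 - \left(\frac{86}{209} + \frac{\sqrt{778}}{10}\right) = \frac{62192044}{209} - \frac{\sqrt{778}}{10}$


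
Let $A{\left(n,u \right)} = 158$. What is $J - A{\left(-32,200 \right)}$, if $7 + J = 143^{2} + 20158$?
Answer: $40442$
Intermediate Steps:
$J = 40600$ ($J = -7 + \left(143^{2} + 20158\right) = -7 + \left(20449 + 20158\right) = -7 + 40607 = 40600$)
$J - A{\left(-32,200 \right)} = 40600 - 158 = 40442$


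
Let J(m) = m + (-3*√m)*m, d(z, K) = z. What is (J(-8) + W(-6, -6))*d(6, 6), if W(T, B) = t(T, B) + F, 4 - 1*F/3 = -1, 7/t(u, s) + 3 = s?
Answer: 112/3 + 288*I*√2 ≈ 37.333 + 407.29*I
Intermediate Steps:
t(u, s) = 7/(-3 + s)
F = 15 (F = 12 - 3*(-1) = 12 + 3 = 15)
W(T, B) = 15 + 7/(-3 + B) (W(T, B) = 7/(-3 + B) + 15 = 15 + 7/(-3 + B))
J(m) = m - 3*m^(3/2)
(J(-8) + W(-6, -6))*d(6, 6) = ((-8 - (-48)*I*√2) + (-38 + 15*(-6))/(-3 - 6))*6 = ((-8 - (-48)*I*√2) + (-38 - 90)/(-9))*6 = ((-8 + 48*I*√2) - ⅑*(-128))*6 = ((-8 + 48*I*√2) + 128/9)*6 = (56/9 + 48*I*√2)*6 = 112/3 + 288*I*√2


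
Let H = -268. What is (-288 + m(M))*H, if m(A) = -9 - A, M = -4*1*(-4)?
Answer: 83884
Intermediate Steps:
M = 16 (M = -4*(-4) = 16)
(-288 + m(M))*H = (-288 + (-9 - 1*16))*(-268) = (-288 + (-9 - 16))*(-268) = (-288 - 25)*(-268) = -313*(-268) = 83884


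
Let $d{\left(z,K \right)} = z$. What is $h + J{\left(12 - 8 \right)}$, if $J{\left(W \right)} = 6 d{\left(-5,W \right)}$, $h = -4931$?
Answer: $-4961$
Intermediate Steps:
$J{\left(W \right)} = -30$ ($J{\left(W \right)} = 6 \left(-5\right) = -30$)
$h + J{\left(12 - 8 \right)} = -4931 - 30 = -4961$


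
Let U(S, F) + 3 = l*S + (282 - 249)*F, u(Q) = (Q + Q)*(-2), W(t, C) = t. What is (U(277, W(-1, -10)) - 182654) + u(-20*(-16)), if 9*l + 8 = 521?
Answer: -168181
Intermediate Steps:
l = 57 (l = -8/9 + (1/9)*521 = -8/9 + 521/9 = 57)
u(Q) = -4*Q (u(Q) = (2*Q)*(-2) = -4*Q)
U(S, F) = -3 + 33*F + 57*S (U(S, F) = -3 + (57*S + (282 - 249)*F) = -3 + (57*S + 33*F) = -3 + (33*F + 57*S) = -3 + 33*F + 57*S)
(U(277, W(-1, -10)) - 182654) + u(-20*(-16)) = ((-3 + 33*(-1) + 57*277) - 182654) - (-80)*(-16) = ((-3 - 33 + 15789) - 182654) - 4*320 = (15753 - 182654) - 1280 = -166901 - 1280 = -168181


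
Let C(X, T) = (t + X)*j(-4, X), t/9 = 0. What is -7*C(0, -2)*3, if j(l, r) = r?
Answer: 0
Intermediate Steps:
t = 0 (t = 9*0 = 0)
C(X, T) = X² (C(X, T) = (0 + X)*X = X*X = X²)
-7*C(0, -2)*3 = -7*0²*3 = -7*0*3 = 0*3 = 0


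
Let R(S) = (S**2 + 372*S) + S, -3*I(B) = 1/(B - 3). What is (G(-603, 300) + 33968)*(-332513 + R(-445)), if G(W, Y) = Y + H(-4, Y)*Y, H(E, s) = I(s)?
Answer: -3058062755608/297 ≈ -1.0297e+10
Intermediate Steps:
I(B) = -1/(3*(-3 + B)) (I(B) = -1/(3*(B - 3)) = -1/(3*(-3 + B)))
H(E, s) = -1/(-9 + 3*s)
G(W, Y) = Y - Y/(-9 + 3*Y) (G(W, Y) = Y + (-1/(-9 + 3*Y))*Y = Y - Y/(-9 + 3*Y))
R(S) = S**2 + 373*S
(G(-603, 300) + 33968)*(-332513 + R(-445)) = ((1/3)*300*(-10 + 3*300)/(-3 + 300) + 33968)*(-332513 - 445*(373 - 445)) = ((1/3)*300*(-10 + 900)/297 + 33968)*(-332513 - 445*(-72)) = ((1/3)*300*(1/297)*890 + 33968)*(-332513 + 32040) = (89000/297 + 33968)*(-300473) = (10177496/297)*(-300473) = -3058062755608/297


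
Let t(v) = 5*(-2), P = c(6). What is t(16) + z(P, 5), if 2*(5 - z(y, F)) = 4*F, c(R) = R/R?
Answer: -15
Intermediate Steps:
c(R) = 1
P = 1
t(v) = -10
z(y, F) = 5 - 2*F
t(16) + z(P, 5) = -10 + (5 - 2*5) = -10 + (5 - 10) = -10 - 5 = -15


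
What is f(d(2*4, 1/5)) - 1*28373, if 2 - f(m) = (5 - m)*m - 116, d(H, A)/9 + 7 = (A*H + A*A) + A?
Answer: -16166329/625 ≈ -25866.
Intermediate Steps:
d(H, A) = -63 + 9*A + 9*A² + 9*A*H (d(H, A) = -63 + 9*((A*H + A*A) + A) = -63 + 9*((A*H + A²) + A) = -63 + 9*((A² + A*H) + A) = -63 + 9*(A + A² + A*H) = -63 + (9*A + 9*A² + 9*A*H) = -63 + 9*A + 9*A² + 9*A*H)
f(m) = 118 - m*(5 - m) (f(m) = 2 - ((5 - m)*m - 116) = 2 - (m*(5 - m) - 116) = 2 - (-116 + m*(5 - m)) = 2 + (116 - m*(5 - m)) = 118 - m*(5 - m))
f(d(2*4, 1/5)) - 1*28373 = (118 + (-63 + 9/5 + 9*(1/5)² + 9*(2*4)/5)² - 5*(-63 + 9/5 + 9*(1/5)² + 9*(2*4)/5)) - 1*28373 = (118 + (-63 + 9*(⅕) + 9*(⅕)² + 9*(⅕)*8)² - 5*(-63 + 9*(⅕) + 9*(⅕)² + 9*(⅕)*8)) - 28373 = (118 + (-63 + 9/5 + 9*(1/25) + 72/5)² - 5*(-63 + 9/5 + 9*(1/25) + 72/5)) - 28373 = (118 + (-63 + 9/5 + 9/25 + 72/5)² - 5*(-63 + 9/5 + 9/25 + 72/5)) - 28373 = (118 + (-1161/25)² - 5*(-1161/25)) - 28373 = (118 + 1347921/625 + 1161/5) - 28373 = 1566796/625 - 28373 = -16166329/625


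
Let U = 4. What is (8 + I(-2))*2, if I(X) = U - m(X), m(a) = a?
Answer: 28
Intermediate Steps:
I(X) = 4 - X
(8 + I(-2))*2 = (8 + (4 - 1*(-2)))*2 = (8 + (4 + 2))*2 = (8 + 6)*2 = 14*2 = 28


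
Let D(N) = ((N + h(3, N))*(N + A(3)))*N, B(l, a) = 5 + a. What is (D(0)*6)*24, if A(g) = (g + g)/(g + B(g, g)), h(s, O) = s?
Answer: 0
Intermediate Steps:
A(g) = 2*g/(5 + 2*g) (A(g) = (g + g)/(g + (5 + g)) = (2*g)/(5 + 2*g) = 2*g/(5 + 2*g))
D(N) = N*(3 + N)*(6/11 + N) (D(N) = ((N + 3)*(N + 2*3/(5 + 2*3)))*N = ((3 + N)*(N + 2*3/(5 + 6)))*N = ((3 + N)*(N + 2*3/11))*N = ((3 + N)*(N + 2*3*(1/11)))*N = ((3 + N)*(N + 6/11))*N = ((3 + N)*(6/11 + N))*N = N*(3 + N)*(6/11 + N))
(D(0)*6)*24 = (((1/11)*0*(18 + 11*0² + 39*0))*6)*24 = (((1/11)*0*(18 + 11*0 + 0))*6)*24 = (((1/11)*0*(18 + 0 + 0))*6)*24 = (((1/11)*0*18)*6)*24 = (0*6)*24 = 0*24 = 0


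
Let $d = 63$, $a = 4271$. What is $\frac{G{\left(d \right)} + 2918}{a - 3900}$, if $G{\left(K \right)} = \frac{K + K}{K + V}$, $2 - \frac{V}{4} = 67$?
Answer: $\frac{574720}{73087} \approx 7.8635$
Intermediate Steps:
$V = -260$ ($V = 8 - 268 = -260$)
$G{\left(K \right)} = \frac{2 K}{-260 + K}$ ($G{\left(K \right)} = \frac{K + K}{K - 260} = \frac{2 K}{-260 + K}$)
$\frac{G{\left(d \right)} + 2918}{a - 3900} = \frac{2 \cdot 63 \frac{1}{-260 + 63} + 2918}{4271 - 3900} = \frac{2 \cdot 63 \frac{1}{-197} + 2918}{371} = \left(2 \cdot 63 \left(- \frac{1}{197}\right) + 2918\right) \frac{1}{371} = \left(- \frac{126}{197} + 2918\right) \frac{1}{371} = \frac{574720}{197} \cdot \frac{1}{371} = \frac{574720}{73087}$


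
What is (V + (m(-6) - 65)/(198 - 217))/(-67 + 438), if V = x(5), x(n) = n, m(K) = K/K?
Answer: 3/133 ≈ 0.022556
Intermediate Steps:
m(K) = 1
V = 5
(V + (m(-6) - 65)/(198 - 217))/(-67 + 438) = (5 + (1 - 65)/(198 - 217))/(-67 + 438) = (5 - 64/(-19))/371 = (5 - 64*(-1/19))*(1/371) = (5 + 64/19)*(1/371) = (159/19)*(1/371) = 3/133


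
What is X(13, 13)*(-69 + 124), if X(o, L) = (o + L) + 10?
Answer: 1980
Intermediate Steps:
X(o, L) = 10 + L + o (X(o, L) = (L + o) + 10 = 10 + L + o)
X(13, 13)*(-69 + 124) = (10 + 13 + 13)*(-69 + 124) = 36*55 = 1980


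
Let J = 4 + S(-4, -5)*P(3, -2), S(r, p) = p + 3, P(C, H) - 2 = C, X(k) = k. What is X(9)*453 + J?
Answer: 4071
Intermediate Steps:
P(C, H) = 2 + C
S(r, p) = 3 + p
J = -6 (J = 4 + (3 - 5)*(2 + 3) = 4 - 2*5 = 4 - 10 = -6)
X(9)*453 + J = 9*453 - 6 = 4077 - 6 = 4071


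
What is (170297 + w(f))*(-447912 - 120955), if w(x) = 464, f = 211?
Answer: -97140297787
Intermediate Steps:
(170297 + w(f))*(-447912 - 120955) = (170297 + 464)*(-447912 - 120955) = 170761*(-568867) = -97140297787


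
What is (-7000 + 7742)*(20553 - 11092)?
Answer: 7020062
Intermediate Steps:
(-7000 + 7742)*(20553 - 11092) = 742*9461 = 7020062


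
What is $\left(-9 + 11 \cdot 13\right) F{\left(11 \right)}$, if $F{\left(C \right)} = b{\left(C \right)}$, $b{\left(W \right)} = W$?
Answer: $1474$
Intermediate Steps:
$F{\left(C \right)} = C$
$\left(-9 + 11 \cdot 13\right) F{\left(11 \right)} = \left(-9 + 11 \cdot 13\right) 11 = \left(-9 + 143\right) 11 = 134 \cdot 11 = 1474$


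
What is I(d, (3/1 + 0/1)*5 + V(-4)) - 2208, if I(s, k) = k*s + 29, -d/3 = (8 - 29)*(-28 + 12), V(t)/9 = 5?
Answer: -62659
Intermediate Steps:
V(t) = 45 (V(t) = 9*5 = 45)
d = -1008 (d = -3*(8 - 29)*(-28 + 12) = -(-63)*(-16) = -3*336 = -1008)
I(s, k) = 29 + k*s
I(d, (3/1 + 0/1)*5 + V(-4)) - 2208 = (29 + ((3/1 + 0/1)*5 + 45)*(-1008)) - 2208 = (29 + ((3*1 + 0*1)*5 + 45)*(-1008)) - 2208 = (29 + ((3 + 0)*5 + 45)*(-1008)) - 2208 = (29 + (3*5 + 45)*(-1008)) - 2208 = (29 + (15 + 45)*(-1008)) - 2208 = (29 + 60*(-1008)) - 2208 = (29 - 60480) - 2208 = -60451 - 2208 = -62659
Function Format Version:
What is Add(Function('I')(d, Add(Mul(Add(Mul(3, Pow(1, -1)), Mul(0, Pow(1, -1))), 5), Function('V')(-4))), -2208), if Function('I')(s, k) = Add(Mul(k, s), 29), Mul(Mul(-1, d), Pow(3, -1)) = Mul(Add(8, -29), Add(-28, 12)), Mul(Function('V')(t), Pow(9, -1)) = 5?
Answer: -62659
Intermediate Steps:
Function('V')(t) = 45 (Function('V')(t) = Mul(9, 5) = 45)
d = -1008 (d = Mul(-3, Mul(Add(8, -29), Add(-28, 12))) = Mul(-3, Mul(-21, -16)) = Mul(-3, 336) = -1008)
Function('I')(s, k) = Add(29, Mul(k, s))
Add(Function('I')(d, Add(Mul(Add(Mul(3, Pow(1, -1)), Mul(0, Pow(1, -1))), 5), Function('V')(-4))), -2208) = Add(Add(29, Mul(Add(Mul(Add(Mul(3, Pow(1, -1)), Mul(0, Pow(1, -1))), 5), 45), -1008)), -2208) = Add(Add(29, Mul(Add(Mul(Add(Mul(3, 1), Mul(0, 1)), 5), 45), -1008)), -2208) = Add(Add(29, Mul(Add(Mul(Add(3, 0), 5), 45), -1008)), -2208) = Add(Add(29, Mul(Add(Mul(3, 5), 45), -1008)), -2208) = Add(Add(29, Mul(Add(15, 45), -1008)), -2208) = Add(Add(29, Mul(60, -1008)), -2208) = Add(Add(29, -60480), -2208) = Add(-60451, -2208) = -62659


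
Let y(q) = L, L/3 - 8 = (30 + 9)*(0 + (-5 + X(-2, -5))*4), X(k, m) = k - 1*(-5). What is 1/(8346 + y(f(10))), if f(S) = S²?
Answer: 1/7434 ≈ 0.00013452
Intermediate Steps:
X(k, m) = 5 + k (X(k, m) = k + 5 = 5 + k)
L = -912 (L = 24 + 3*((30 + 9)*(0 + (-5 + (5 - 2))*4)) = 24 + 3*(39*(0 + (-5 + 3)*4)) = 24 + 3*(39*(0 - 2*4)) = 24 + 3*(39*(0 - 8)) = 24 + 3*(39*(-8)) = 24 + 3*(-312) = 24 - 936 = -912)
y(q) = -912
1/(8346 + y(f(10))) = 1/(8346 - 912) = 1/7434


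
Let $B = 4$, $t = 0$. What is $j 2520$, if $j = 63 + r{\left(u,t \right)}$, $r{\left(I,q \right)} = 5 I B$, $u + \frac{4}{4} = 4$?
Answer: $309960$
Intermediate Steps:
$u = 3$ ($u = -1 + 4 = 3$)
$r{\left(I,q \right)} = 20 I$ ($r{\left(I,q \right)} = 5 I 4 = 20 I$)
$j = 123$ ($j = 63 + 20 \cdot 3 = 63 + 60 = 123$)
$j 2520 = 123 \cdot 2520 = 309960$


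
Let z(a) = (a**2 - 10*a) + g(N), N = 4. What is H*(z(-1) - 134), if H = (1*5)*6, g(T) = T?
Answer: -3570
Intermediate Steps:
z(a) = 4 + a**2 - 10*a (z(a) = (a**2 - 10*a) + 4 = 4 + a**2 - 10*a)
H = 30 (H = 5*6 = 30)
H*(z(-1) - 134) = 30*((4 + (-1)**2 - 10*(-1)) - 134) = 30*((4 + 1 + 10) - 134) = 30*(15 - 134) = 30*(-119) = -3570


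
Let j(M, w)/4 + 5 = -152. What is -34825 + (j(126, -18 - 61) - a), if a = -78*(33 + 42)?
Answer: -29603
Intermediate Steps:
j(M, w) = -628 (j(M, w) = -20 + 4*(-152) = -20 - 608 = -628)
a = -5850 (a = -78*75 = -5850)
-34825 + (j(126, -18 - 61) - a) = -34825 + (-628 - 1*(-5850)) = -34825 + (-628 + 5850) = -34825 + 5222 = -29603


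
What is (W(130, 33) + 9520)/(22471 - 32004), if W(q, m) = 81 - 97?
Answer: -9504/9533 ≈ -0.99696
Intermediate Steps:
W(q, m) = -16
(W(130, 33) + 9520)/(22471 - 32004) = (-16 + 9520)/(22471 - 32004) = 9504/(-9533) = 9504*(-1/9533) = -9504/9533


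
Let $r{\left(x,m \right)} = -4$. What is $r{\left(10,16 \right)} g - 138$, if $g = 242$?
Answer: $-1106$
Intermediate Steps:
$r{\left(10,16 \right)} g - 138 = \left(-4\right) 242 - 138 = -968 - 138 = -1106$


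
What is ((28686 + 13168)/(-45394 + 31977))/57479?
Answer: -41854/771195743 ≈ -5.4272e-5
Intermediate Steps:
((28686 + 13168)/(-45394 + 31977))/57479 = (41854/(-13417))*(1/57479) = (41854*(-1/13417))*(1/57479) = -41854/13417*1/57479 = -41854/771195743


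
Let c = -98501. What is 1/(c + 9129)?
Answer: -1/89372 ≈ -1.1189e-5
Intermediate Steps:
1/(c + 9129) = 1/(-98501 + 9129) = 1/(-89372) = -1/89372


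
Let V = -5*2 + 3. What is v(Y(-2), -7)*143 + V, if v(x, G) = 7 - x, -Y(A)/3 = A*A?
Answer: 2710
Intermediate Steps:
Y(A) = -3*A² (Y(A) = -3*A*A = -3*A²)
V = -7 (V = -10 + 3 = -7)
v(Y(-2), -7)*143 + V = (7 - (-3)*(-2)²)*143 - 7 = (7 - (-3)*4)*143 - 7 = (7 - 1*(-12))*143 - 7 = (7 + 12)*143 - 7 = 19*143 - 7 = 2717 - 7 = 2710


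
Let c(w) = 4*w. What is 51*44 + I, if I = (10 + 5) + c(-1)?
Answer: 2255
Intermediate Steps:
I = 11 (I = (10 + 5) + 4*(-1) = 15 - 4 = 11)
51*44 + I = 51*44 + 11 = 2244 + 11 = 2255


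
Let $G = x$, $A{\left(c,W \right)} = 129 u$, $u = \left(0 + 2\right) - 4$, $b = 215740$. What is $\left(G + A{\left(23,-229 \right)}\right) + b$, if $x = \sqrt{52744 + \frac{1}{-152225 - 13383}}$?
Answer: $215482 + \frac{\sqrt{361639363388102}}{82804} \approx 2.1571 \cdot 10^{5}$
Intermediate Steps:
$u = -2$ ($u = 2 - 4 = -2$)
$A{\left(c,W \right)} = -258$ ($A{\left(c,W \right)} = 129 \left(-2\right) = -258$)
$x = \frac{\sqrt{361639363388102}}{82804}$ ($x = \sqrt{52744 + \frac{1}{-165608}} = \sqrt{52744 - \frac{1}{165608}} = \sqrt{\frac{8734828351}{165608}} = \frac{\sqrt{361639363388102}}{82804} \approx 229.66$)
$G = \frac{\sqrt{361639363388102}}{82804} \approx 229.66$
$\left(G + A{\left(23,-229 \right)}\right) + b = \left(\frac{\sqrt{361639363388102}}{82804} - 258\right) + 215740 = \left(-258 + \frac{\sqrt{361639363388102}}{82804}\right) + 215740 = 215482 + \frac{\sqrt{361639363388102}}{82804}$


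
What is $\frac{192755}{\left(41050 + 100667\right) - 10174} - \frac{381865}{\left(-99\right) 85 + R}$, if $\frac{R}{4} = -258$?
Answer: $\frac{52052624180}{1242686721} \approx 41.887$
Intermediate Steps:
$R = -1032$ ($R = 4 \left(-258\right) = -1032$)
$\frac{192755}{\left(41050 + 100667\right) - 10174} - \frac{381865}{\left(-99\right) 85 + R} = \frac{192755}{\left(41050 + 100667\right) - 10174} - \frac{381865}{\left(-99\right) 85 - 1032} = \frac{192755}{141717 - 10174} - \frac{381865}{-8415 - 1032} = \frac{192755}{131543} - \frac{381865}{-9447} = 192755 \cdot \frac{1}{131543} - - \frac{381865}{9447} = \frac{192755}{131543} + \frac{381865}{9447} = \frac{52052624180}{1242686721}$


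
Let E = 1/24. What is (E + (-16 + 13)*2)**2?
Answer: 20449/576 ≈ 35.502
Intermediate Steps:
E = 1/24 ≈ 0.041667
(E + (-16 + 13)*2)**2 = (1/24 + (-16 + 13)*2)**2 = (1/24 - 3*2)**2 = (1/24 - 6)**2 = (-143/24)**2 = 20449/576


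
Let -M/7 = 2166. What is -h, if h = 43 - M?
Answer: -15205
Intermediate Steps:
M = -15162 (M = -7*2166 = -15162)
h = 15205 (h = 43 - 1*(-15162) = 43 + 15162 = 15205)
-h = -1*15205 = -15205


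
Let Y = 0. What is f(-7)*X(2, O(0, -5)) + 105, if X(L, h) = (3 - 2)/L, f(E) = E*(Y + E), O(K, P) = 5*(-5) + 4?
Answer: 259/2 ≈ 129.50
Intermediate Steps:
O(K, P) = -21 (O(K, P) = -25 + 4 = -21)
f(E) = E² (f(E) = E*(0 + E) = E*E = E²)
X(L, h) = 1/L
f(-7)*X(2, O(0, -5)) + 105 = (-7)²/2 + 105 = 49*(½) + 105 = 49/2 + 105 = 259/2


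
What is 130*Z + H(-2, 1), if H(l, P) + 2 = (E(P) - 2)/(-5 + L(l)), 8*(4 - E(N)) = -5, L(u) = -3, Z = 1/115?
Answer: -1763/1472 ≈ -1.1977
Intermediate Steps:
Z = 1/115 ≈ 0.0086956
E(N) = 37/8 (E(N) = 4 - ⅛*(-5) = 4 + 5/8 = 37/8)
H(l, P) = -149/64 (H(l, P) = -2 + (37/8 - 2)/(-5 - 3) = -2 + (21/8)/(-8) = -2 + (21/8)*(-⅛) = -2 - 21/64 = -149/64)
130*Z + H(-2, 1) = 130*(1/115) - 149/64 = 26/23 - 149/64 = -1763/1472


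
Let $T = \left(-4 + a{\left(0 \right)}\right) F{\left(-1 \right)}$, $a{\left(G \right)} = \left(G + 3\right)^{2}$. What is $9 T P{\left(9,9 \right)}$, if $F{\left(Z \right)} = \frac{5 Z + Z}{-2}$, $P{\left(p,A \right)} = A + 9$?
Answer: $2430$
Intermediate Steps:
$P{\left(p,A \right)} = 9 + A$
$F{\left(Z \right)} = - 3 Z$ ($F{\left(Z \right)} = 6 Z \left(- \frac{1}{2}\right) = - 3 Z$)
$a{\left(G \right)} = \left(3 + G\right)^{2}$
$T = 15$ ($T = \left(-4 + \left(3 + 0\right)^{2}\right) \left(\left(-3\right) \left(-1\right)\right) = \left(-4 + 3^{2}\right) 3 = \left(-4 + 9\right) 3 = 5 \cdot 3 = 15$)
$9 T P{\left(9,9 \right)} = 9 \cdot 15 \left(9 + 9\right) = 135 \cdot 18 = 2430$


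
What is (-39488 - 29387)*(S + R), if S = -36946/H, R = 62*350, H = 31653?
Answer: -47305633481750/31653 ≈ -1.4945e+9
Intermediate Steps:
R = 21700
S = -36946/31653 ≈ -1.1672
(-39488 - 29387)*(S + R) = (-39488 - 29387)*(-36946/31653 + 21700) = -68875*686833154/31653 = -47305633481750/31653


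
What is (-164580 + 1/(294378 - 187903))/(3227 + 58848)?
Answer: -17523655499/6609435625 ≈ -2.6513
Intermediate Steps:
(-164580 + 1/(294378 - 187903))/(3227 + 58848) = (-164580 + 1/106475)/62075 = (-164580 + 1/106475)*(1/62075) = -17523655499/106475*1/62075 = -17523655499/6609435625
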